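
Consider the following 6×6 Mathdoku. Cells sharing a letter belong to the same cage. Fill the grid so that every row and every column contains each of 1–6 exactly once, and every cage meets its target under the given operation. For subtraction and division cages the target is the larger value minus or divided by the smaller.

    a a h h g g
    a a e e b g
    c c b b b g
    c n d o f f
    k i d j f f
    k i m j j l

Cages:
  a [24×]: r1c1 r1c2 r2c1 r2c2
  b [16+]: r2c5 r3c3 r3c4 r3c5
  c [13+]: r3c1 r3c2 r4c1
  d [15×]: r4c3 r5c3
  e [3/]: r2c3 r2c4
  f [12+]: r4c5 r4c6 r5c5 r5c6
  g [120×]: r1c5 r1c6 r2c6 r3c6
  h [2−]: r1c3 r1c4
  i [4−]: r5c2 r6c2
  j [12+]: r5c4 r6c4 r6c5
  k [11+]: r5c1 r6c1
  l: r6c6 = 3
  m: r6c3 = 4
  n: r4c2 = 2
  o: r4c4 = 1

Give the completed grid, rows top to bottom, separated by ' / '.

N is a freebie, leaving r4c2 = 2.
Cage o is a single given cell, which forces r4c4 = 1.
M is a freebie, leaving r6c3 = 4.
Cage l is a single given cell, leaving r6c6 = 3.
In row 5, 3 can only go at r5c3, so r5c3 = 3.
Column 3 now contains 3, which forces r4c3 = 5.
Cage f needs sum 12, so r4c5 = 3.
Cage c needs sum 13, which forces r3c1 = 3.
Cage c has sum 13; hence r3c2 = 6.
The pair r5c1/r6c1 in column 1 holds {5, 6}, so r4c1 = 4.
4 is placed in row 4, which forces r4c6 = 6.
Cage g needs product 120; hence r1c5 = 6.
Column 5 now contains 6, which forces r2c5 = 5.
Column 5 now contains 5, which forces r3c5 = 4.
The 4 cells of cage b must have sum 16, leaving r3c3 = 2.
4 is placed in row 3, leaving r3c4 = 5.
5 is placed in row 3; hence r3c6 = 1.
Column 6 already has 1, which forces r5c6 = 2.
5 is placed in column 4; hence r6c4 = 6.
Column 3 now contains 2; hence r1c3 = 1.
Cage h needs two cells with difference 2, leaving r1c4 = 3.
Cage g has product 120; hence r1c6 = 5.
1 is placed in column 3, which forces r2c3 = 6.
Column 4 now contains 3; hence r2c4 = 2.
Column 6 already has 1, which forces r2c6 = 4.
The two cells of cage k must have sum 11; hence r5c1 = 6.
Column 4 already has 6, leaving r5c4 = 4.
Row 5 already has 2, which forces r5c5 = 1.
Row 6 already has 6, which forces r6c1 = 5.
Row 6 now contains 5, leaving r6c2 = 1.
The 3 cells of cage j must have sum 12, which forces r6c5 = 2.
Row 1 already has 1; hence r1c1 = 2.
Row 1 already has 3, leaving r1c2 = 4.
2 is placed in row 2, leaving r2c1 = 1.
4 is placed in row 2; hence r2c2 = 3.
1 is placed in row 5, leaving r5c2 = 5.

2 4 1 3 6 5 / 1 3 6 2 5 4 / 3 6 2 5 4 1 / 4 2 5 1 3 6 / 6 5 3 4 1 2 / 5 1 4 6 2 3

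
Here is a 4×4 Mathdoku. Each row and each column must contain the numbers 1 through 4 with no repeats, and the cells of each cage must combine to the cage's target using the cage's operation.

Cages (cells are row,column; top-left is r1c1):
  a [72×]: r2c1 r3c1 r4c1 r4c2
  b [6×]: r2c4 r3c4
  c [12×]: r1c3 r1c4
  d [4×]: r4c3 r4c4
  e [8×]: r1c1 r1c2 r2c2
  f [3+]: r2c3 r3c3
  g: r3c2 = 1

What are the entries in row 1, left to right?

1 2 3 4

G is a freebie, leaving r3c2 = 1.
Row 3 already has 1, leaving r3c3 = 2.
Row 3 now contains 2; hence r3c4 = 3.
Cage a needs product 72; hence r4c2 = 3.
Cage e has product 8, so r1c1 = 1.
Cage c needs two cells with product 12, so r1c3 = 3.
Column 4 already has 3; hence r1c4 = 4.
Cage a needs product 72, which forces r2c1 = 3.
Column 3 now contains 2, so r2c3 = 1.
Column 4 already has 3; hence r2c4 = 2.
3 is placed in row 3, so r3c1 = 4.
Cage a needs product 72, so r4c1 = 2.
1 is placed in column 3, so r4c3 = 4.
Column 4 now contains 4; hence r4c4 = 1.
Row 1 already has 4, leaving r1c2 = 2.
Row 2 already has 2, so r2c2 = 4.
Filled in: 1 2 3 4 / 3 4 1 2 / 4 1 2 3 / 2 3 4 1.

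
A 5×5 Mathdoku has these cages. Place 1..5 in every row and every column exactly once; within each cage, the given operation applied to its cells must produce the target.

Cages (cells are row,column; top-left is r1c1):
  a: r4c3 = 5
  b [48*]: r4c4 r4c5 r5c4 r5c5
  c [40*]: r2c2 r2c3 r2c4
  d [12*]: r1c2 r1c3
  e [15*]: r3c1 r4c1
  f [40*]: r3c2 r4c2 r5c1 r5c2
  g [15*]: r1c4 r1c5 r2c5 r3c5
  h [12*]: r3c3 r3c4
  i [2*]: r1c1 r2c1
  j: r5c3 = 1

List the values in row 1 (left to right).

2 3 4 1 5

The 4 cells of cage g must have product 15, so r1c4 = 1.
A is a freebie; hence r4c3 = 5.
J is a freebie, which forces r5c3 = 1.
Row 1 already has 1, so r1c1 = 2.
Cage i's pair has product 2, which forces r2c1 = 1.
The two cells of cage e must have product 15, which forces r3c1 = 5.
Row 4 now contains 5, so r4c1 = 3.
5 is placed in column 1; hence r5c1 = 4.
Cage g needs product 15, leaving r3c5 = 1.
The 4 cells of cage f must have product 40; hence r5c2 = 5.
The 3 cells of cage c must have product 40, which forces r2c4 = 5.
Row 2 already has 5, so r2c5 = 3.
Row 3 now contains 1, which forces r3c2 = 2.
The 4 cells of cage f must have product 40, which forces r4c2 = 1.
3 is placed in column 5; hence r5c5 = 2.
3 is placed in column 5, leaving r1c5 = 5.
2 is placed in column 2, so r2c2 = 4.
The 3 cells of cage c must have product 40; hence r2c3 = 2.
Cage b has product 48; hence r4c4 = 2.
2 is placed in column 5, which forces r4c5 = 4.
Row 5 now contains 2, so r5c4 = 3.
Column 2 already has 4, so r1c2 = 3.
Cage d needs two cells with product 12, which forces r1c3 = 4.
Cage h needs two cells with product 12, so r3c3 = 3.
Column 4 already has 3, leaving r3c4 = 4.
Completed grid: 2 3 4 1 5 / 1 4 2 5 3 / 5 2 3 4 1 / 3 1 5 2 4 / 4 5 1 3 2.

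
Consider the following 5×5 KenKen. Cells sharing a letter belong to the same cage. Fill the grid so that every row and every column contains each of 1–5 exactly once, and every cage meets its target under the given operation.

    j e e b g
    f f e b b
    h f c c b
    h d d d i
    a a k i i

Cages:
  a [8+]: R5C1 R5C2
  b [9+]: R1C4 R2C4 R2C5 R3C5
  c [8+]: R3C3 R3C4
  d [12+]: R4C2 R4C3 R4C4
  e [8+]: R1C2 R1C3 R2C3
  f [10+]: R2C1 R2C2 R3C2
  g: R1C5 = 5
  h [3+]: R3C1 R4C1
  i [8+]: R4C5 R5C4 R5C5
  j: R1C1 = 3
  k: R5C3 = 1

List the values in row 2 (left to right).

Cage j is a single given cell, which forces R1C1 = 3.
Cage g is a single given cell; hence R1C5 = 5.
Column 1 already has 3, so R5C1 = 5.
Row 5 now contains 5, so R5C2 = 3.
K is a freebie, which forces R5C3 = 1.
Cage i needs sum 8, so R4C5 = 2.
The 3 cells of cage i must have sum 8, leaving R5C4 = 2.
Cage i has sum 8; hence R5C5 = 4.
Cage h's pair has sum 3, which forces R3C1 = 2.
Row 4 already has 2, leaving R4C1 = 1.
Column 1 already has 1; hence R2C1 = 4.
4 is placed in row 2, which forces R2C4 = 1.
1 is placed in row 2, which forces R2C5 = 3.
Column 5 already has 3, which forces R3C5 = 1.
Column 4 already has 1, leaving R1C4 = 4.
Cage f needs sum 10, so R2C2 = 2.
2 is placed in row 2, which forces R2C3 = 5.
Cage f has sum 10, leaving R3C2 = 4.
5 is placed in column 3, which forces R3C3 = 3.
Row 3 now contains 3, so R3C4 = 5.
Column 2 already has 4, so R4C2 = 5.
3 is placed in column 3, leaving R4C3 = 4.
Column 4 already has 5, leaving R4C4 = 3.
2 is placed in column 2, which forces R1C2 = 1.
4 is placed in row 1, so R1C3 = 2.
Filled in: 3 1 2 4 5 / 4 2 5 1 3 / 2 4 3 5 1 / 1 5 4 3 2 / 5 3 1 2 4.

4 2 5 1 3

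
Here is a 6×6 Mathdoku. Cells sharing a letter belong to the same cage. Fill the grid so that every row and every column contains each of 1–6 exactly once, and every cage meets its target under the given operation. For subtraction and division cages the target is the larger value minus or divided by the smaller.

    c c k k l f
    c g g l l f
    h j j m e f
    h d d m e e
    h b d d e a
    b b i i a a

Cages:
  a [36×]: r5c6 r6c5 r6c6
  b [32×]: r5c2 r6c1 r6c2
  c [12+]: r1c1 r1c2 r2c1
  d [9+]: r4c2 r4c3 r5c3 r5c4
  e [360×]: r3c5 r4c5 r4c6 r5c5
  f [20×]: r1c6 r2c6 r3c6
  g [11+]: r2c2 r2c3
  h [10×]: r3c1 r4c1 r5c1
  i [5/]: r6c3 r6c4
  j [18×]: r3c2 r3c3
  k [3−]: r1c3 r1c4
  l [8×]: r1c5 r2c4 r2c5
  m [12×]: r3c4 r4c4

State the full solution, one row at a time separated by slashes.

6 3 2 5 1 4 / 3 5 6 4 2 1 / 1 6 3 2 4 5 / 2 1 4 6 5 3 / 5 4 1 3 6 2 / 4 2 5 1 3 6

Cage b has product 32, which forces r5c2 = 4.
The 3 cells of cage b must have product 32; hence r6c1 = 4.
Cage b needs product 32, leaving r6c2 = 2.
In row 2, 3 can only go at r2c1, so r2c1 = 3.
Cage c has sum 12; hence r1c1 = 6.
Cage c has sum 12, leaving r1c2 = 3.
3 is placed in column 2, which forces r3c2 = 6.
Row 3 already has 6, so r3c3 = 3.
Column 2 now contains 6; hence r2c2 = 5.
The two cells of cage g must have sum 11, which forces r2c3 = 6.
5 is placed in column 2; hence r4c2 = 1.
In column 4, 6 can only go at r4c4, so r4c4 = 6.
The two cells of cage m must have product 12; hence r3c4 = 2.
The 4 cells of cage e must have product 360, leaving r5c5 = 6.
Row 5 now contains 6, which forces r5c6 = 2.
Column 5 now contains 6; hence r6c5 = 3.
The 3 cells of cage h must have product 10, which forces r4c1 = 2.
Row 4 now contains 2; hence r4c3 = 4.
Row 4 already has 4, which forces r4c5 = 5.
Cage e needs product 360, which forces r4c6 = 3.
Cage a has product 36, leaving r6c6 = 6.
Column 5 now contains 5, which forces r3c5 = 4.
The 4 cells of cage d must have sum 9, so r5c3 = 1.
Cage d has sum 9, leaving r5c4 = 3.
1 is placed in column 3, so r6c3 = 5.
5 is placed in row 6, leaving r6c4 = 1.
1 is placed in column 3, leaving r1c3 = 2.
Cage k's pair has difference 3, so r1c4 = 5.
Row 1 now contains 2, so r1c5 = 1.
Row 1 already has 1, which forces r1c6 = 4.
1 is placed in column 4; hence r2c4 = 4.
Column 5 already has 1, leaving r2c5 = 2.
Column 6 already has 4, leaving r2c6 = 1.
Cage h has product 10, so r3c1 = 1.
Column 6 already has 1, leaving r3c6 = 5.
Row 5 already has 1, leaving r5c1 = 5.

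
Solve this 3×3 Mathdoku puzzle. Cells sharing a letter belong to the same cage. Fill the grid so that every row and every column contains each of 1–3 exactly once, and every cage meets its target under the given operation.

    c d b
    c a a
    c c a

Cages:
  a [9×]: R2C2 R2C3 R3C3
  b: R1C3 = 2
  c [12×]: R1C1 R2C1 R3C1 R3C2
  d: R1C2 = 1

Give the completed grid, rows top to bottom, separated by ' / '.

Cage d is a single given cell; hence R1C2 = 1.
B is a freebie, which forces R1C3 = 2.
The 3 cells of cage a must have product 9, so R2C2 = 3.
Cage a has product 9, leaving R2C3 = 1.
The 4 cells of cage c must have product 12; hence R3C2 = 2.
The 3 cells of cage a must have product 9, which forces R3C3 = 3.
Row 1 already has 2, which forces R1C1 = 3.
1 is placed in row 2, which forces R2C1 = 2.
3 is placed in row 3, which forces R3C1 = 1.

3 1 2 / 2 3 1 / 1 2 3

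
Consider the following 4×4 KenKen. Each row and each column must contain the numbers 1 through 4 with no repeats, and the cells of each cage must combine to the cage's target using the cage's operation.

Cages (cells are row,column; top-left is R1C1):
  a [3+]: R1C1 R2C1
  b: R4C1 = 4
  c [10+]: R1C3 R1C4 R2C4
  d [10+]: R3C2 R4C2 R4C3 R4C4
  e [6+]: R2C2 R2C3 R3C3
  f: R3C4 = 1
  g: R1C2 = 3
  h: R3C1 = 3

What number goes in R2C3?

3

Cage g is a single given cell, leaving R1C2 = 3.
Row 1 now contains 3, so R1C3 = 4.
Row 1 already has 4, so R1C4 = 2.
Cage h is given, so R3C1 = 3.
F is a freebie, which forces R3C4 = 1.
B is a freebie; hence R4C1 = 4.
Row 4 now contains 4, so R4C4 = 3.
Row 1 now contains 2; hence R1C1 = 1.
Cage a needs two cells with sum 3, which forces R2C1 = 2.
Cage e has sum 6, leaving R2C2 = 1.
Cage e has sum 6, leaving R2C3 = 3.
3 is placed in column 4, so R2C4 = 4.
Cage d needs sum 10, leaving R3C2 = 4.
1 is placed in row 3, which forces R3C3 = 2.
Column 2 now contains 1, leaving R4C2 = 2.
Column 3 already has 2, which forces R4C3 = 1.
The full grid is 1 3 4 2 / 2 1 3 4 / 3 4 2 1 / 4 2 1 3.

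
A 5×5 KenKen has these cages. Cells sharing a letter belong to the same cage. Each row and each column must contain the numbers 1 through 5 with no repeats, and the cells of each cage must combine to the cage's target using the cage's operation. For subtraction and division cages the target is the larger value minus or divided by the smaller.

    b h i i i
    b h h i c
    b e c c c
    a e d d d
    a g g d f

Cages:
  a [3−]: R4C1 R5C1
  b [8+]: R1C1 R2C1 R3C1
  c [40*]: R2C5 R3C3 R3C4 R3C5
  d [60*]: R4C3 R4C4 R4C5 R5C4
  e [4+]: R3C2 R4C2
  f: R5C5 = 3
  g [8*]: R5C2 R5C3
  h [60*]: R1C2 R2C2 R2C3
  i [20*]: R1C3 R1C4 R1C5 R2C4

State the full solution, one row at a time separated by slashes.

3 4 1 5 2 / 4 5 3 2 1 / 1 3 2 4 5 / 2 1 5 3 4 / 5 2 4 1 3

F is a freebie, leaving R5C5 = 3.
In column 2, 2 can only go at R5C2, so R5C2 = 2.
2 is placed in row 5, so R5C3 = 4.
Row 4 needs a 2, and only R4C1 is open for it.
Cage a's pair has difference 3, which forces R5C1 = 5.
5 is placed in row 5, leaving R5C4 = 1.
Cage i needs product 20, which forces R1C4 = 5.
Column 4 now contains 1; hence R2C4 = 2.
2 is placed in column 4, leaving R3C4 = 4.
Column 4 now contains 4; hence R4C4 = 3.
Cage e's pair has sum 4, so R3C2 = 3.
Row 4 already has 3, so R4C2 = 1.
Row 4 already has 3, so R4C3 = 5.
The 4 cells of cage d must have product 60, which forces R4C5 = 4.
Column 2 already has 3, so R1C2 = 4.
Cage h needs product 60, so R2C2 = 5.
Column 3 already has 5, so R2C3 = 3.
5 is placed in row 2; hence R2C5 = 1.
3 is placed in row 3, which forces R3C1 = 1.
1 is placed in row 3, leaving R3C3 = 2.
Row 3 now contains 2, leaving R3C5 = 5.
Row 1 now contains 4, so R1C1 = 3.
2 is placed in column 3, which forces R1C3 = 1.
Column 5 already has 1, so R1C5 = 2.
Row 2 already has 3; hence R2C1 = 4.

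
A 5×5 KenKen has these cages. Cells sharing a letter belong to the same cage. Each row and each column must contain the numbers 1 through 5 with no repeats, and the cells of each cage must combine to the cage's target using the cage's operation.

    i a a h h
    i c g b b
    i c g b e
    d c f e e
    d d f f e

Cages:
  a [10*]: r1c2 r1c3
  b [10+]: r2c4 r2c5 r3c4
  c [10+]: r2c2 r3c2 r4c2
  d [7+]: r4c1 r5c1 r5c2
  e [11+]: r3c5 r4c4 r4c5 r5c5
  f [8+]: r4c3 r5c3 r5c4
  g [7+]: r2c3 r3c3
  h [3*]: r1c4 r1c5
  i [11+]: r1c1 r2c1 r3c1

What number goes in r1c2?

2

The only place for 4 in row 1 is r1c1.
The 3 cells of cage d must have sum 7, so r4c1 = 3.
Cage d has sum 7, so r5c1 = 1.
Cage d has sum 7, which forces r5c2 = 3.
In column 2, 2 can only go at r1c2, so r1c2 = 2.
2 is placed in row 1, leaving r1c3 = 5.
In column 3, 1 can only go at r4c3, so r4c3 = 1.
The 3 cells of cage f must have sum 8, leaving r5c3 = 2.
Cage f needs sum 8, which forces r5c4 = 5.
Row 5 now contains 2; hence r5c5 = 4.
Cage e needs sum 11, which forces r3c5 = 1.
Cage e needs sum 11, so r4c4 = 4.
Column 5 already has 4, so r4c5 = 2.
Cage h's pair has product 3, so r1c4 = 1.
Column 5 already has 1, leaving r1c5 = 3.
The 3 cells of cage c must have sum 10, so r2c2 = 1.
The 3 cells of cage b must have sum 10, which forces r2c5 = 5.
The 3 cells of cage c must have sum 10, which forces r3c2 = 4.
4 is placed in row 3, leaving r3c3 = 3.
Row 3 already has 3, leaving r3c4 = 2.
4 is placed in row 4, which forces r4c2 = 5.
Row 2 now contains 5, so r2c1 = 2.
3 is placed in column 3, leaving r2c3 = 4.
Column 4 already has 2; hence r2c4 = 3.
Row 3 now contains 2, so r3c1 = 5.
The full grid is 4 2 5 1 3 / 2 1 4 3 5 / 5 4 3 2 1 / 3 5 1 4 2 / 1 3 2 5 4.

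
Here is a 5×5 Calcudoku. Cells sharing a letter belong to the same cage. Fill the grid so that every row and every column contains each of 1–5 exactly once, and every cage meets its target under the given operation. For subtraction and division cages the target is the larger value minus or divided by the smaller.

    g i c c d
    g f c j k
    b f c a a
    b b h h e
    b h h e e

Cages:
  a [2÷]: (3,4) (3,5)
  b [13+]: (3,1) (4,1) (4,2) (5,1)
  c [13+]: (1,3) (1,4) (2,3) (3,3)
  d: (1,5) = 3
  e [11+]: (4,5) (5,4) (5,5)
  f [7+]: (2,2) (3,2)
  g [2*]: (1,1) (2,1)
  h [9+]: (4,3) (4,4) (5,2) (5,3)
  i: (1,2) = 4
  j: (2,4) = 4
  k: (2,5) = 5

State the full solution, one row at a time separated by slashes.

Cage i is a single given cell; hence (1,2) = 4.
D is a freebie; hence (1,5) = 3.
Cage j is a single given cell; hence (2,4) = 4.
Cage k is given, so (2,5) = 5.
The two cells of cage f must have sum 7; hence (2,2) = 2.
The two cells of cage f must have sum 7, which forces (3,2) = 5.
Row 3 now contains 5, leaving (3,3) = 4.
The 3 cells of cage e must have sum 11, so (5,4) = 5.
Cage g needs two cells with product 2, leaving (1,1) = 2.
The 4 cells of cage c must have sum 13, which forces (1,3) = 5.
Cage c needs sum 13; hence (1,4) = 1.
Row 2 already has 2, which forces (2,1) = 1.
The 4 cells of cage c must have sum 13, which forces (2,3) = 3.
1 is placed in column 1, which forces (3,1) = 3.
Column 4 now contains 1, leaving (3,4) = 2.
Row 3 already has 2, which forces (3,5) = 1.
Cage b has sum 13, leaving (4,1) = 5.
Column 4 now contains 2, which forces (4,4) = 3.
Column 1 now contains 3, leaving (5,1) = 4.
4 is placed in row 5; hence (5,5) = 2.
3 is placed in row 4, which forces (4,2) = 1.
The 4 cells of cage h must have sum 9, which forces (4,3) = 2.
Column 5 now contains 2, so (4,5) = 4.
Cage h has sum 9; hence (5,2) = 3.
2 is placed in row 5; hence (5,3) = 1.

2 4 5 1 3 / 1 2 3 4 5 / 3 5 4 2 1 / 5 1 2 3 4 / 4 3 1 5 2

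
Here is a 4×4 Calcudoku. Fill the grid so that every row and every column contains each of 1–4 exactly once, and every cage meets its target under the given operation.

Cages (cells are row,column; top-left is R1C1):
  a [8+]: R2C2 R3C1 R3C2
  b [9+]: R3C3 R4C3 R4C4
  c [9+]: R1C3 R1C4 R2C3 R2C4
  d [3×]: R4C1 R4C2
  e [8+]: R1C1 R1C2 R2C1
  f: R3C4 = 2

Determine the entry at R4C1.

Cage f is given; hence R3C4 = 2.
In row 4, 2 can only go at R4C3, so R4C3 = 2.
The only place for 2 in row 2 is R2C1.
The 3 cells of cage e must have sum 8; hence R1C1 = 4.
Cage e has sum 8, so R1C2 = 2.
In row 2, 3 can only go at R2C2, so R2C2 = 3.
Cage a has sum 8, leaving R3C1 = 1.
Cage a has sum 8, leaving R3C2 = 4.
Row 3 now contains 4, so R3C3 = 3.
The two cells of cage d must have product 3, which forces R4C1 = 3.
Column 2 already has 3, so R4C2 = 1.
3 is placed in row 4; hence R4C4 = 4.
Column 3 now contains 3; hence R1C3 = 1.
The 4 cells of cage c must have sum 9, so R1C4 = 3.
The 4 cells of cage c must have sum 9, which forces R2C3 = 4.
4 is placed in column 4, which forces R2C4 = 1.
Completed grid: 4 2 1 3 / 2 3 4 1 / 1 4 3 2 / 3 1 2 4.

3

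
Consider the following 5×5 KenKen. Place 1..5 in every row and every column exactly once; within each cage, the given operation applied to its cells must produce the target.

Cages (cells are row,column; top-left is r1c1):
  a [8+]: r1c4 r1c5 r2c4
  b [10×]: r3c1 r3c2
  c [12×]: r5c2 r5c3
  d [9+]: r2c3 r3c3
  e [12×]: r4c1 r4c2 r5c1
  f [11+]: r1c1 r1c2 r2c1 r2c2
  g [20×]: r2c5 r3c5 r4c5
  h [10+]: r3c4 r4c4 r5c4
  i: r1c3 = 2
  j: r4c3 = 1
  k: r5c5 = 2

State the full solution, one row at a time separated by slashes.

5 1 2 4 3 / 3 2 5 1 4 / 2 5 4 3 1 / 4 3 1 2 5 / 1 4 3 5 2

Cage i is a single given cell, which forces r1c3 = 2.
Cage j is given, so r4c3 = 1.
K is a freebie, leaving r5c5 = 2.
Cage e needs product 12, which forces r5c1 = 1.
In row 3, 3 can only go at r3c4, so r3c4 = 3.
Cage h has sum 10; hence r4c4 = 2.
Cage h has sum 10, leaving r5c4 = 5.
Cage a has sum 8, so r1c5 = 3.
Cage f needs sum 11; hence r1c2 = 1.
Row 1 already has 1, so r1c4 = 4.
Column 4 already has 4, which forces r2c4 = 1.
Row 1 now contains 4, which forces r1c1 = 5.
Column 1 already has 5; hence r3c1 = 2.
2 is placed in row 3, which forces r3c2 = 5.
Row 3 now contains 5, so r3c3 = 4.
Cage g has product 20, which forces r3c5 = 1.
Column 3 now contains 4, which forces r5c3 = 3.
Column 1 now contains 2, so r2c1 = 3.
The 4 cells of cage f must have sum 11, which forces r2c2 = 2.
Column 3 now contains 4, so r2c3 = 5.
Row 2 now contains 5, which forces r2c5 = 4.
Column 1 already has 3; hence r4c1 = 4.
4 is placed in row 4, which forces r4c2 = 3.
Column 5 now contains 4; hence r4c5 = 5.
Row 5 already has 3, which forces r5c2 = 4.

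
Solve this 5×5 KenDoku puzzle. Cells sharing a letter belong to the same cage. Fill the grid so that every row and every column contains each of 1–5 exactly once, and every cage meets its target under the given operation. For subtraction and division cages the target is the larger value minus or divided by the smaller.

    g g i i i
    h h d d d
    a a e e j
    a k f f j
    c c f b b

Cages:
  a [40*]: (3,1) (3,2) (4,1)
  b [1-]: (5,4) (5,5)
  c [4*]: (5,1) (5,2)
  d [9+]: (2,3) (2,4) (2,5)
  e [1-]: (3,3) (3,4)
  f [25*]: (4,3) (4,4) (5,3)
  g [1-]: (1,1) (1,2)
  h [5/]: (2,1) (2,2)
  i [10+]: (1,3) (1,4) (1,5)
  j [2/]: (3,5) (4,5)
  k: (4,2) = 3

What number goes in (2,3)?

2

K is a freebie, which forces (4,2) = 3.
Cage f needs product 25, which forces (4,3) = 1.
The 3 cells of cage f must have product 25; hence (4,4) = 5.
The 3 cells of cage f must have product 25, leaving (5,3) = 5.
Cage i needs sum 10, which forces (1,5) = 5.
Column 1 needs a 3, and only (1,1) is open for it.
Cage i has sum 10; hence (1,3) = 4.
Cage i needs sum 10, which forces (1,4) = 1.
Row 1 now contains 4, which forces (1,2) = 2.
In row 3, 1 can only go at (3,5), so (3,5) = 1.
The two cells of cage j must have quotient 2, leaving (4,5) = 2.
Cage a has product 40, leaving (3,1) = 2.
Cage a has product 40, which forces (3,2) = 5.
2 is placed in row 3, so (3,3) = 3.
3 is placed in row 3; hence (3,4) = 4.
2 is placed in row 4, leaving (4,1) = 4.
Column 1 now contains 4; hence (5,1) = 1.
1 is placed in row 5; hence (5,2) = 4.
Row 5 already has 4; hence (5,5) = 3.
1 is placed in column 1, leaving (2,1) = 5.
5 is placed in column 2, so (2,2) = 1.
3 is placed in column 3, leaving (2,3) = 2.
Cage d needs sum 9; hence (2,4) = 3.
3 is placed in column 5, leaving (2,5) = 4.
Row 5 already has 3, so (5,4) = 2.
The full grid is 3 2 4 1 5 / 5 1 2 3 4 / 2 5 3 4 1 / 4 3 1 5 2 / 1 4 5 2 3.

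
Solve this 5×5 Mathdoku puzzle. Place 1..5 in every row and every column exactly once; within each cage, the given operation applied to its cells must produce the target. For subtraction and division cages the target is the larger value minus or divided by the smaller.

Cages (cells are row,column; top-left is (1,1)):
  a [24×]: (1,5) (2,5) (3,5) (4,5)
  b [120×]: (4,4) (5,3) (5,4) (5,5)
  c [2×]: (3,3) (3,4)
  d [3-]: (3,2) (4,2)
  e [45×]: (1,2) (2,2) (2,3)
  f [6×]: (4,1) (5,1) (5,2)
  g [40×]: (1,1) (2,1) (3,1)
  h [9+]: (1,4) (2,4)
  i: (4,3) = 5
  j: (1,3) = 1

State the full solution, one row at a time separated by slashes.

Cage e has product 45, which forces (1,2) = 3.
J is a freebie, which forces (1,3) = 1.
Cage e needs product 45, so (2,2) = 5.
The 3 cells of cage e must have product 45; hence (2,3) = 3.
Row 2 already has 5, so (2,4) = 4.
1 is placed in column 3, so (3,3) = 2.
Row 3 now contains 2; hence (3,4) = 1.
Cage i is a single given cell; hence (4,3) = 5.
Column 3 now contains 5, so (5,3) = 4.
Column 4 now contains 4, which forces (1,4) = 5.
Row 2 already has 4, so (2,1) = 2.
Row 2 already has 2, which forces (2,5) = 1.
1 is placed in row 3, so (3,2) = 4.
4 is placed in row 3; hence (3,5) = 3.
The two cells of cage d must have difference 3, which forces (4,2) = 1.
Column 2 already has 1, which forces (5,2) = 2.
Row 5 now contains 2, so (5,4) = 3.
Row 5 now contains 2, so (5,5) = 5.
Row 1 now contains 5, so (1,1) = 4.
4 is placed in row 1; hence (1,5) = 2.
4 is placed in row 3, so (3,1) = 5.
Row 4 now contains 1, so (4,1) = 3.
Column 4 already has 3, leaving (4,4) = 2.
2 is placed in column 5, so (4,5) = 4.
Row 5 already has 3, so (5,1) = 1.

4 3 1 5 2 / 2 5 3 4 1 / 5 4 2 1 3 / 3 1 5 2 4 / 1 2 4 3 5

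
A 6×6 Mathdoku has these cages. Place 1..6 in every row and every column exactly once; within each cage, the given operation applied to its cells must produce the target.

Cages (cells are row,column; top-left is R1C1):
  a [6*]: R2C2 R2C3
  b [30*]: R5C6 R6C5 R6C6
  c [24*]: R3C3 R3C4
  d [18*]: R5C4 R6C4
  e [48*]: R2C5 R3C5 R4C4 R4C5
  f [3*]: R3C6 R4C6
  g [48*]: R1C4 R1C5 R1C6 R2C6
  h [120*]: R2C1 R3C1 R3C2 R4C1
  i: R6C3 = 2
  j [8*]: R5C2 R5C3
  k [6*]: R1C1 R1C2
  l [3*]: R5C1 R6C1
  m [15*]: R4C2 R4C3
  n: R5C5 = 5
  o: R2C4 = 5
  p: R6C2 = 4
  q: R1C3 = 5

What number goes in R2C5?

Cage q is a single given cell, which forces R1C3 = 5.
Cage o is given, which forces R2C4 = 5.
Column 3 now contains 5; hence R4C3 = 3.
Row 4 already has 3, leaving R4C6 = 1.
N is a freebie, leaving R5C5 = 5.
Cage p is given, so R6C2 = 4.
I is a freebie, so R6C3 = 2.
Column 6 already has 1, leaving R3C6 = 3.
Row 4 already has 3, which forces R4C2 = 5.
4 is placed in column 2, which forces R5C2 = 2.
2 is placed in column 3, so R5C3 = 4.
Row 5 now contains 2, which forces R5C6 = 6.
The 3 cells of cage b must have product 30, which forces R6C6 = 5.
The 4 cells of cage h must have product 120, which forces R3C1 = 5.
Column 3 already has 4, which forces R3C3 = 6.
Cage c's pair has product 24, leaving R3C4 = 4.
Row 5 now contains 6; hence R5C4 = 3.
The two cells of cage d must have product 18; hence R6C4 = 6.
Cage b needs product 30; hence R6C5 = 1.
The two cells of cage a must have product 6, which forces R2C2 = 6.
6 is placed in column 3; hence R2C3 = 1.
Cage e has product 48; hence R2C5 = 3.
6 is placed in row 3, leaving R3C2 = 1.
1 is placed in column 5, which forces R3C5 = 2.
Column 4 already has 6, leaving R4C4 = 2.
Cage e has product 48, which forces R4C5 = 4.
3 is placed in row 5; hence R5C1 = 1.
1 is placed in row 6, which forces R6C1 = 3.
Cage k's pair has product 6, which forces R1C1 = 2.
1 is placed in column 2, which forces R1C2 = 3.
2 is placed in column 4, leaving R1C4 = 1.
Column 5 already has 3, which forces R1C5 = 6.
2 is placed in row 1, leaving R1C6 = 4.
Row 2 now contains 6, which forces R2C1 = 4.
Column 6 already has 4, which forces R2C6 = 2.
Row 4 now contains 4; hence R4C1 = 6.
Filled in: 2 3 5 1 6 4 / 4 6 1 5 3 2 / 5 1 6 4 2 3 / 6 5 3 2 4 1 / 1 2 4 3 5 6 / 3 4 2 6 1 5.

3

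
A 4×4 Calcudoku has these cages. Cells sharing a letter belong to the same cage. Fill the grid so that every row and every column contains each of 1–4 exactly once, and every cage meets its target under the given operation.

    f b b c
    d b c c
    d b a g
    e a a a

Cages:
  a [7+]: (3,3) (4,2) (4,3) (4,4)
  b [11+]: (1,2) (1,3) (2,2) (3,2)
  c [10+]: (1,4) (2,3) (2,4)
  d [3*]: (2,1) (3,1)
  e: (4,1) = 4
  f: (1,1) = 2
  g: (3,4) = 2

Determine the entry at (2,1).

Cage f is a single given cell; hence (1,1) = 2.
The 4 cells of cage a must have sum 7; hence (3,3) = 1.
G is a freebie, which forces (3,4) = 2.
Cage e is given, so (4,1) = 4.
Cage c has sum 10, which forces (1,4) = 3.
Cage d's pair has product 3, leaving (2,1) = 1.
Cage c has sum 10, leaving (2,3) = 3.
Column 4 now contains 2, leaving (2,4) = 4.
Row 3 already has 1, so (3,1) = 3.
3 is placed in row 3, leaving (3,2) = 4.
3 is placed in column 3, leaving (4,3) = 2.
3 is placed in column 4; hence (4,4) = 1.
Column 2 now contains 4, leaving (1,2) = 1.
3 is placed in row 1, so (1,3) = 4.
4 is placed in row 2; hence (2,2) = 2.
Row 4 already has 1; hence (4,2) = 3.
Completed grid: 2 1 4 3 / 1 2 3 4 / 3 4 1 2 / 4 3 2 1.

1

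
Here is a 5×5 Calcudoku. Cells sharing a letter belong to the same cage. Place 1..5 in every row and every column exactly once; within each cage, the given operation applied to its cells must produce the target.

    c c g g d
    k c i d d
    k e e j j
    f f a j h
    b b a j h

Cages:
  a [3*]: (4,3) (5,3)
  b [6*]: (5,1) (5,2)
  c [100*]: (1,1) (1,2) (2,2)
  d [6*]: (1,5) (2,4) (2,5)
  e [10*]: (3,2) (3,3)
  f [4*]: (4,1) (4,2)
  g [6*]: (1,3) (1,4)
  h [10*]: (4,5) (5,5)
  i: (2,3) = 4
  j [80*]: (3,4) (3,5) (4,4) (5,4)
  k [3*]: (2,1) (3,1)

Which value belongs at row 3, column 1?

3

Cage c needs product 100, so (1,1) = 5.
Cage c needs product 100, which forces (1,2) = 4.
Cage c has product 100; hence (2,2) = 5.
Cage i is given, so (2,3) = 4.
Column 2 now contains 5; hence (3,2) = 2.
2 is placed in row 3, so (3,3) = 5.
2 is placed in row 3; hence (3,5) = 4.
Column 2 already has 4, so (4,2) = 1.
Row 4 now contains 1, so (4,3) = 3.
Column 2 now contains 2, which forces (5,2) = 3.
Column 3 already has 3, so (5,3) = 1.
Column 3 already has 3, so (1,3) = 2.
Cage g's pair has product 6; hence (1,4) = 3.
3 is placed in row 1, so (1,5) = 1.
4 is placed in row 3, leaving (3,4) = 1.
Row 4 now contains 1, which forces (4,1) = 4.
4 is placed in row 4, leaving (4,4) = 5.
Row 4 now contains 5, leaving (4,5) = 2.
Row 5 now contains 3, so (5,1) = 2.
Column 4 already has 5, leaving (5,4) = 4.
Column 5 now contains 2, which forces (5,5) = 5.
Cage k's pair has product 3, so (2,1) = 1.
Column 4 already has 1, which forces (2,4) = 2.
Column 5 now contains 2; hence (2,5) = 3.
Row 3 already has 1, leaving (3,1) = 3.
Filled in: 5 4 2 3 1 / 1 5 4 2 3 / 3 2 5 1 4 / 4 1 3 5 2 / 2 3 1 4 5.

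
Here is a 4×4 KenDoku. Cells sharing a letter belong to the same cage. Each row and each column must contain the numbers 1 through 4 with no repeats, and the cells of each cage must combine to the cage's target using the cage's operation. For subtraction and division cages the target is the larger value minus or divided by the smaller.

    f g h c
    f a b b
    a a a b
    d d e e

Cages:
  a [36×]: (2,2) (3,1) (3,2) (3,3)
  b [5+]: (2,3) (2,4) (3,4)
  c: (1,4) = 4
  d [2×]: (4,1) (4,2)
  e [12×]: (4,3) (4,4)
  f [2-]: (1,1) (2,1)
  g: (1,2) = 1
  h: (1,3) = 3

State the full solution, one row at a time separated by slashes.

Cage g is given, which forces (1,2) = 1.
H is a freebie, so (1,3) = 3.
Cage c is given, which forces (1,4) = 4.
Cage a has product 36, so (2,2) = 3.
Row 2 now contains 3, leaving (2,4) = 1.
1 is placed in column 2; hence (3,2) = 4.
Row 3 now contains 4; hence (3,3) = 1.
Column 4 already has 1, leaving (3,4) = 2.
1 is placed in column 2, leaving (4,2) = 2.
Column 3 already has 3, so (4,3) = 4.
4 is placed in column 4, so (4,4) = 3.
Row 1 now contains 4, so (1,1) = 2.
The two cells of cage f must have difference 2; hence (2,1) = 4.
Row 2 already has 1, leaving (2,3) = 2.
1 is placed in row 3, which forces (3,1) = 3.
Row 4 already has 2, leaving (4,1) = 1.

2 1 3 4 / 4 3 2 1 / 3 4 1 2 / 1 2 4 3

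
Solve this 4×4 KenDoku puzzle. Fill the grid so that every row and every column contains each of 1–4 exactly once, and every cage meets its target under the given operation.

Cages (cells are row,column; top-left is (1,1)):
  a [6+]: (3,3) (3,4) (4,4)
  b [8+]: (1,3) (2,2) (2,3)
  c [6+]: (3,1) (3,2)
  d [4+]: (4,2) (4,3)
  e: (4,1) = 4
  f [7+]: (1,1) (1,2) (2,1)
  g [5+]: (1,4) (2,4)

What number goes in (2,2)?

2

Cage e is a single given cell, so (4,1) = 4.
Column 1 already has 4; hence (3,1) = 2.
The two cells of cage c must have sum 6, which forces (3,2) = 4.
The 3 cells of cage f must have sum 7; hence (1,1) = 1.
Cage f needs sum 7; hence (1,2) = 3.
The 3 cells of cage f must have sum 7, so (2,1) = 3.
3 is placed in column 2, leaving (4,2) = 1.
Row 4 already has 1, leaving (4,3) = 3.
Cage a needs sum 6, leaving (4,4) = 2.
Cage b needs sum 8, which forces (1,3) = 2.
Column 4 now contains 2, which forces (1,4) = 4.
Column 2 now contains 1, so (2,2) = 2.
Cage b needs sum 8, so (2,3) = 4.
The two cells of cage g must have sum 5, so (2,4) = 1.
3 is placed in column 3; hence (3,3) = 1.
The 3 cells of cage a must have sum 6, so (3,4) = 3.
Filled in: 1 3 2 4 / 3 2 4 1 / 2 4 1 3 / 4 1 3 2.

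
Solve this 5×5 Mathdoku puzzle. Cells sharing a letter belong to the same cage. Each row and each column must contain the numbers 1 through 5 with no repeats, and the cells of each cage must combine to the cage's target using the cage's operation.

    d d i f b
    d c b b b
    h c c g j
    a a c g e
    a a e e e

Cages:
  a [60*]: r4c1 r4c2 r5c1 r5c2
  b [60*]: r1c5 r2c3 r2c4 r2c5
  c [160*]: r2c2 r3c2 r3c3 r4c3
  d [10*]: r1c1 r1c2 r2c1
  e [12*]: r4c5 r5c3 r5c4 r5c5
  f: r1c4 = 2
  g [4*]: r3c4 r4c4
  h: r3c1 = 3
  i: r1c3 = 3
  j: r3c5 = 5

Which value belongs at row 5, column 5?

Cage i is a single given cell, leaving r1c3 = 3.
Cage f is given, which forces r1c4 = 2.
H is a freebie, leaving r3c1 = 3.
J is a freebie, so r3c5 = 5.
The 3 cells of cage d must have product 10, which forces r2c1 = 2.
The only place for 4 in row 1 is r1c5.
Row 2 needs a 4, and only r2c2 is open for it.
Column 2 already has 4; hence r3c2 = 2.
The 4 cells of cage c must have product 160, so r3c3 = 4.
4 is placed in row 3, which forces r3c4 = 1.
The 4 cells of cage c must have product 160; hence r4c3 = 5.
1 is placed in column 4, which forces r4c4 = 4.
Column 4 now contains 4; hence r5c4 = 3.
3 is placed in row 5, leaving r5c5 = 1.
Column 3 already has 5, leaving r2c3 = 1.
Column 4 now contains 3, so r2c4 = 5.
Column 5 already has 1; hence r2c5 = 3.
Row 4 already has 4, leaving r4c1 = 1.
The 4 cells of cage a must have product 60, leaving r4c2 = 3.
Column 5 already has 1, so r4c5 = 2.
Cage a has product 60, leaving r5c1 = 4.
1 is placed in row 5, so r5c2 = 5.
1 is placed in row 5, so r5c3 = 2.
Column 1 already has 1, leaving r1c1 = 5.
Column 2 already has 5, so r1c2 = 1.
The full grid is 5 1 3 2 4 / 2 4 1 5 3 / 3 2 4 1 5 / 1 3 5 4 2 / 4 5 2 3 1.

1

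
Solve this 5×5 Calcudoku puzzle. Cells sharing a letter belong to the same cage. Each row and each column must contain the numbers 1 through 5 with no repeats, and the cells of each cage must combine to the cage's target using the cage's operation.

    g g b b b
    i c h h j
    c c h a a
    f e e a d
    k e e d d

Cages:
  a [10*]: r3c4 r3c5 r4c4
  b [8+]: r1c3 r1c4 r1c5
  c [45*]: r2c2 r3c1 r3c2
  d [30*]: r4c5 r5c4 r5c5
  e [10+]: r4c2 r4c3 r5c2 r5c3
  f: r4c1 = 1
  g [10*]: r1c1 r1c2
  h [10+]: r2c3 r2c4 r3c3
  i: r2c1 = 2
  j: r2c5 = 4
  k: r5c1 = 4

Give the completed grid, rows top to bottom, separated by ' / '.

Cage i is a single given cell, leaving r2c1 = 2.
The 3 cells of cage c must have product 45; hence r2c2 = 3.
J is a freebie, so r2c5 = 4.
Cage c has product 45, leaving r3c1 = 3.
Cage c has product 45, so r3c2 = 5.
Cage f is a single given cell; hence r4c1 = 1.
K is a freebie, leaving r5c1 = 4.
Column 1 now contains 2, which forces r1c1 = 5.
Column 2 now contains 5, which forces r1c2 = 2.
The 3 cells of cage h must have sum 10, which forces r3c3 = 4.
Column 2 already has 2, so r4c2 = 4.
The 3 cells of cage a must have product 10, which forces r4c4 = 5.
Column 2 already has 2, so r5c2 = 1.
Cage b needs sum 8; hence r1c4 = 4.
The 3 cells of cage h must have sum 10, which forces r2c3 = 5.
5 is placed in column 4, so r2c4 = 1.
1 is placed in column 4, which forces r3c4 = 2.
Row 3 now contains 2; hence r3c5 = 1.
Column 4 now contains 2; hence r5c4 = 3.
Cage d needs product 30; hence r5c5 = 5.
Cage b needs sum 8, so r1c3 = 1.
Column 5 already has 1, which forces r1c5 = 3.
The 4 cells of cage e must have sum 10, so r4c3 = 3.
Cage d has product 30, so r4c5 = 2.
Row 5 already has 3; hence r5c3 = 2.

5 2 1 4 3 / 2 3 5 1 4 / 3 5 4 2 1 / 1 4 3 5 2 / 4 1 2 3 5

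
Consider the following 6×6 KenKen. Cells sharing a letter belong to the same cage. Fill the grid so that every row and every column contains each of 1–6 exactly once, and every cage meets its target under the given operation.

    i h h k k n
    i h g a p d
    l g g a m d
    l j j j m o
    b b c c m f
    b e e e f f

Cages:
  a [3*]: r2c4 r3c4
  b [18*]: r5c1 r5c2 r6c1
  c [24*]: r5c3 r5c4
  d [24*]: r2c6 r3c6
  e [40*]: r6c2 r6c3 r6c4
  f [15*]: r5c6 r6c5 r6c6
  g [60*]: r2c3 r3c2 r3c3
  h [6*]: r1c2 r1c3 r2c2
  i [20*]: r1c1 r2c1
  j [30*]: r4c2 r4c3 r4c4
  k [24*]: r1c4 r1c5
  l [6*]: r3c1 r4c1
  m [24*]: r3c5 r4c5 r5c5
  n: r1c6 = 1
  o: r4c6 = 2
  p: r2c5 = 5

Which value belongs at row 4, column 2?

6

Cage n is given, so r1c6 = 1.
P is a freebie, leaving r2c5 = 5.
Cage o is given, so r4c6 = 2.
Cage i's pair has product 20, so r1c1 = 5.
5 is placed in row 2; hence r2c1 = 4.
Cage h needs product 6; hence r2c2 = 1.
Row 2 now contains 1, leaving r2c4 = 3.
Row 2 already has 4; hence r2c6 = 6.
Column 4 now contains 3, so r3c4 = 1.
Column 6 already has 6; hence r3c6 = 4.
Cage f has product 15, which forces r6c5 = 1.
Row 2 already has 6, so r2c3 = 2.
The 3 cells of cage j must have product 30; hence r4c3 = 1.
The 3 cells of cage h must have product 6, leaving r1c2 = 2.
Column 3 already has 2, which forces r1c3 = 3.
Cage l's pair has product 6, which forces r3c1 = 2.
2 is placed in row 3, which forces r3c5 = 3.
Row 4 now contains 1; hence r4c1 = 3.
3 is placed in column 5, leaving r4c5 = 4.
2 is placed in column 1, so r5c1 = 1.
Column 5 now contains 4; hence r5c5 = 2.
Column 1 already has 3, which forces r6c1 = 6.
Cage k's pair has product 24, so r1c4 = 4.
Column 5 now contains 4; hence r1c5 = 6.
Cage b has product 18, which forces r5c2 = 3.
4 is placed in column 4, leaving r5c4 = 6.
Row 5 now contains 3, leaving r5c6 = 5.
Cage e needs product 40, leaving r6c4 = 2.
Column 6 now contains 5, which forces r6c6 = 3.
Cage j needs product 30; hence r4c2 = 6.
6 is placed in column 4; hence r4c4 = 5.
Row 5 already has 6, which forces r5c3 = 4.
Column 3 already has 4, which forces r6c3 = 5.
Column 2 already has 6; hence r3c2 = 5.
5 is placed in column 3, leaving r3c3 = 6.
Row 6 already has 5, leaving r6c2 = 4.
Filled in: 5 2 3 4 6 1 / 4 1 2 3 5 6 / 2 5 6 1 3 4 / 3 6 1 5 4 2 / 1 3 4 6 2 5 / 6 4 5 2 1 3.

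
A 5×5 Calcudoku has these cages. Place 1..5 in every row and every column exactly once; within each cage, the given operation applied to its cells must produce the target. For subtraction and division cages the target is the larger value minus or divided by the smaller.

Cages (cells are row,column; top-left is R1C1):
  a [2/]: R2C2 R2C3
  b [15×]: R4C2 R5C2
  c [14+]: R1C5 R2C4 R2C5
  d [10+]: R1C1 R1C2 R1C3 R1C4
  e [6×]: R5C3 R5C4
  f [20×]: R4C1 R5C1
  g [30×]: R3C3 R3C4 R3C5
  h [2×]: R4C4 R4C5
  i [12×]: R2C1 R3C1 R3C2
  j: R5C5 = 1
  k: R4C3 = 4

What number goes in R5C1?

Cage c has sum 14, which forces R1C5 = 5.
Cage c has sum 14, leaving R2C4 = 5.
Cage c has sum 14; hence R2C5 = 4.
Cage k is a single given cell, which forces R4C3 = 4.
Cage j is given, which forces R5C5 = 1.
The 3 cells of cage g must have product 30, leaving R3C3 = 5.
4 is placed in row 4, so R4C1 = 5.
Row 4 now contains 5, which forces R4C2 = 3.
Cage h's pair has product 2, so R4C4 = 1.
1 is placed in column 5, which forces R4C5 = 2.
The two cells of cage f must have product 20, so R5C1 = 4.
3 is placed in column 2; hence R5C2 = 5.
Cage g needs product 30; hence R3C4 = 2.
Column 5 now contains 2, so R3C5 = 3.
Column 4 already has 2, leaving R5C4 = 3.
Column 4 already has 3, leaving R1C4 = 4.
The 3 cells of cage i must have product 12, which forces R2C1 = 3.
3 is placed in row 3, which forces R3C1 = 1.
Row 3 already has 2; hence R3C2 = 4.
3 is placed in row 5, so R5C3 = 2.
Column 1 now contains 1, so R1C1 = 2.
Cage d has sum 10, which forces R1C2 = 1.
The 4 cells of cage d must have sum 10; hence R1C3 = 3.
Cage a's pair has quotient 2, leaving R2C2 = 2.
2 is placed in column 3, leaving R2C3 = 1.
Completed grid: 2 1 3 4 5 / 3 2 1 5 4 / 1 4 5 2 3 / 5 3 4 1 2 / 4 5 2 3 1.

4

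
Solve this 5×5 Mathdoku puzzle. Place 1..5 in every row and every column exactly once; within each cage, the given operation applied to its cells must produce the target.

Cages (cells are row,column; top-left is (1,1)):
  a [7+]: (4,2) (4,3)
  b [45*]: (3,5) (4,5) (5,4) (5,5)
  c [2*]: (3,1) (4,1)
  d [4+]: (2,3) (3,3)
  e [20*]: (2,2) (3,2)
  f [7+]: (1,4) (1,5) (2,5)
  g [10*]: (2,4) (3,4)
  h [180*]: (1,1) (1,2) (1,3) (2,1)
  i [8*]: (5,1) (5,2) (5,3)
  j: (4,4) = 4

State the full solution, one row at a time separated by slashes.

5 3 4 1 2 / 3 5 1 2 4 / 2 4 3 5 1 / 1 2 5 4 3 / 4 1 2 3 5

The 4 cells of cage h must have product 180, which forces (2,1) = 3.
Row 2 now contains 3, so (2,3) = 1.
Column 3 already has 1, so (3,3) = 3.
J is a freebie, so (4,4) = 4.
Cage b has product 45, leaving (5,4) = 3.
Cage h needs product 180, which forces (1,2) = 3.
Cage b needs product 45, so (4,5) = 3.
Row 3 needs a 4, and only (3,2) is open for it.
4 is placed in column 2, which forces (2,2) = 5.
Row 2 already has 5; hence (2,4) = 2.
Row 2 already has 2, leaving (2,5) = 4.
Column 4 now contains 2, leaving (3,4) = 5.
5 is placed in row 3; hence (3,5) = 1.
Column 2 already has 5, which forces (4,2) = 2.
2 is placed in row 4, leaving (4,3) = 5.
2 is placed in column 2; hence (5,2) = 1.
Column 5 now contains 1, so (5,5) = 5.
Cage h needs product 180; hence (1,1) = 5.
5 is placed in column 3, which forces (1,3) = 4.
Column 4 now contains 2, which forces (1,4) = 1.
Column 5 now contains 1, which forces (1,5) = 2.
Row 3 now contains 1, leaving (3,1) = 2.
2 is placed in row 4, which forces (4,1) = 1.
Column 1 already has 2, so (5,1) = 4.
4 is placed in column 3, which forces (5,3) = 2.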